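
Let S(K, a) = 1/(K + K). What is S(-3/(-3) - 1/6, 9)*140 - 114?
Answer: -30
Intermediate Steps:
S(K, a) = 1/(2*K)
S(-3/(-3) - 1/6, 9)*140 - 114 = (1/(2*(-3/(-3) - 1/6)))*140 - 114 = (1/(2*(-3*(-⅓) - 1*⅙)))*140 - 114 = (1/(2*(1 - ⅙)))*140 - 114 = (1/(2*(⅚)))*140 - 114 = ((½)*(6/5))*140 - 114 = (⅗)*140 - 114 = 84 - 114 = -30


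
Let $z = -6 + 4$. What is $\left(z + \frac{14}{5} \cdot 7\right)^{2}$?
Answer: $\frac{7744}{25} \approx 309.76$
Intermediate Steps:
$z = -2$
$\left(z + \frac{14}{5} \cdot 7\right)^{2} = \left(-2 + \frac{14}{5} \cdot 7\right)^{2} = \left(-2 + \frac{98}{5}\right)^{2} = \left(\frac{88}{5}\right)^{2} = \frac{7744}{25}$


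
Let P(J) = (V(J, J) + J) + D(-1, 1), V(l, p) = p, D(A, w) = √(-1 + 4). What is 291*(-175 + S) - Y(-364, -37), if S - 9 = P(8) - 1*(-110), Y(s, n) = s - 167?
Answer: -11109 + 291*√3 ≈ -10605.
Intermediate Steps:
Y(s, n) = -167 + s
D(A, w) = √3
P(J) = √3 + 2*J (P(J) = (J + J) + √3 = 2*J + √3 = √3 + 2*J)
S = 135 + √3 (S = 9 + ((√3 + 2*8) - 1*(-110)) = 9 + ((√3 + 16) + 110) = 9 + ((16 + √3) + 110) = 9 + (126 + √3) = 135 + √3 ≈ 136.73)
291*(-175 + S) - Y(-364, -37) = 291*(-175 + (135 + √3)) - (-167 - 364) = 291*(-40 + √3) - 1*(-531) = (-11640 + 291*√3) + 531 = -11109 + 291*√3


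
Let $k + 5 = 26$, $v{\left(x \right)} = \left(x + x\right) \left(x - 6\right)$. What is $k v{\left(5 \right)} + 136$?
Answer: $-74$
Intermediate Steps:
$v{\left(x \right)} = 2 x \left(-6 + x\right)$
$k = 21$ ($k = -5 + 26 = 21$)
$k v{\left(5 \right)} + 136 = 21 \cdot 2 \cdot 5 \left(-6 + 5\right) + 136 = 21 \cdot 2 \cdot 5 \left(-1\right) + 136 = 21 \left(-10\right) + 136 = -210 + 136 = -74$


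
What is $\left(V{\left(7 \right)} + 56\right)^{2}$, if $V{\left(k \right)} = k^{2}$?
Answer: $11025$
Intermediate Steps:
$\left(V{\left(7 \right)} + 56\right)^{2} = \left(7^{2} + 56\right)^{2} = \left(49 + 56\right)^{2} = 105^{2} = 11025$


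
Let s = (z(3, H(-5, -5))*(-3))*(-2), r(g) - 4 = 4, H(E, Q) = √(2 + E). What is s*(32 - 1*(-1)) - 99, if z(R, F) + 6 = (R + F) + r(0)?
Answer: 891 + 198*I*√3 ≈ 891.0 + 342.95*I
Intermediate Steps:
r(g) = 8 (r(g) = 4 + 4 = 8)
z(R, F) = 2 + F + R (z(R, F) = -6 + ((R + F) + 8) = -6 + ((F + R) + 8) = -6 + (8 + F + R) = 2 + F + R)
s = 30 + 6*I*√3 (s = ((2 + √(2 - 5) + 3)*(-3))*(-2) = ((2 + √(-3) + 3)*(-3))*(-2) = ((2 + I*√3 + 3)*(-3))*(-2) = ((5 + I*√3)*(-3))*(-2) = (-15 - 3*I*√3)*(-2) = 30 + 6*I*√3 ≈ 30.0 + 10.392*I)
s*(32 - 1*(-1)) - 99 = (30 + 6*I*√3)*(32 - 1*(-1)) - 99 = (30 + 6*I*√3)*(32 + 1) - 99 = (30 + 6*I*√3)*33 - 99 = (990 + 198*I*√3) - 99 = 891 + 198*I*√3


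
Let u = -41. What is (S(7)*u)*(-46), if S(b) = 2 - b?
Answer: -9430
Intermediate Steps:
(S(7)*u)*(-46) = ((2 - 1*7)*(-41))*(-46) = ((2 - 7)*(-41))*(-46) = -5*(-41)*(-46) = 205*(-46) = -9430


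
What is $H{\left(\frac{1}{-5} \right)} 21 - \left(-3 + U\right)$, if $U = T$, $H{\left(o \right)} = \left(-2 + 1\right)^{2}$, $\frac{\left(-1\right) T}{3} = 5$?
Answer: $39$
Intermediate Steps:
$T = -15$ ($T = \left(-3\right) 5 = -15$)
$H{\left(o \right)} = 1$ ($H{\left(o \right)} = \left(-1\right)^{2} = 1$)
$U = -15$
$H{\left(\frac{1}{-5} \right)} 21 - \left(-3 + U\right) = 1 \cdot 21 + \left(3 - -15\right) = 21 + \left(3 + 15\right) = 21 + 18 = 39$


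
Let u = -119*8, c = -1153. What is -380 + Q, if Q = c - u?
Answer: -581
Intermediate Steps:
u = -952
Q = -201 (Q = -1153 - 1*(-952) = -1153 + 952 = -201)
-380 + Q = -380 - 201 = -581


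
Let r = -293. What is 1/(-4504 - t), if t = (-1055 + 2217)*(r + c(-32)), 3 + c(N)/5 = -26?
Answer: 1/504452 ≈ 1.9823e-6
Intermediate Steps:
c(N) = -145 (c(N) = -15 + 5*(-26) = -15 - 130 = -145)
t = -508956 (t = (-1055 + 2217)*(-293 - 145) = 1162*(-438) = -508956)
1/(-4504 - t) = 1/(-4504 - 1*(-508956)) = 1/(-4504 + 508956) = 1/504452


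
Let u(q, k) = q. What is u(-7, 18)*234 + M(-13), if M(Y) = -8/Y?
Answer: -21286/13 ≈ -1637.4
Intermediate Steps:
u(-7, 18)*234 + M(-13) = -7*234 - 8/(-13) = -1638 - 8*(-1/13) = -1638 + 8/13 = -21286/13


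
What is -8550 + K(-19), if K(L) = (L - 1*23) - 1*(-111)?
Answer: -8481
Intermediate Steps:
K(L) = 88 + L (K(L) = (L - 23) + 111 = (-23 + L) + 111 = 88 + L)
-8550 + K(-19) = -8550 + (88 - 19) = -8550 + 69 = -8481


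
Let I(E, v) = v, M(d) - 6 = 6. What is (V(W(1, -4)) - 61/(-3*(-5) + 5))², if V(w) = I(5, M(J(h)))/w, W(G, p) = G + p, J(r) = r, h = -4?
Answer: 19881/400 ≈ 49.703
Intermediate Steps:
M(d) = 12 (M(d) = 6 + 6 = 12)
V(w) = 12/w
(V(W(1, -4)) - 61/(-3*(-5) + 5))² = (12/(1 - 4) - 61/(-3*(-5) + 5))² = (12/(-3) - 61/(15 + 5))² = (12*(-⅓) - 61/20)² = (-4 - 61*1/20)² = (-4 - 61/20)² = (-141/20)² = 19881/400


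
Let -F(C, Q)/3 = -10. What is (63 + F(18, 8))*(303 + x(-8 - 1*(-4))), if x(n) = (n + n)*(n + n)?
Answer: 34131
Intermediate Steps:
F(C, Q) = 30 (F(C, Q) = -3*(-10) = 30)
x(n) = 4*n² (x(n) = (2*n)*(2*n) = 4*n²)
(63 + F(18, 8))*(303 + x(-8 - 1*(-4))) = (63 + 30)*(303 + 4*(-8 - 1*(-4))²) = 93*(303 + 4*(-8 + 4)²) = 93*(303 + 4*(-4)²) = 93*(303 + 4*16) = 93*(303 + 64) = 93*367 = 34131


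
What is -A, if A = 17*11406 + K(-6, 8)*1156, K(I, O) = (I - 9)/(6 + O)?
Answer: -1348644/7 ≈ -1.9266e+5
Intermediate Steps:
K(I, O) = (-9 + I)/(6 + O)
A = 1348644/7 (A = 17*11406 + ((-9 - 6)/(6 + 8))*1156 = 193902 + (-15/14)*1156 = 193902 + ((1/14)*(-15))*1156 = 193902 - 15/14*1156 = 193902 - 8670/7 = 1348644/7 ≈ 1.9266e+5)
-A = -1*1348644/7 = -1348644/7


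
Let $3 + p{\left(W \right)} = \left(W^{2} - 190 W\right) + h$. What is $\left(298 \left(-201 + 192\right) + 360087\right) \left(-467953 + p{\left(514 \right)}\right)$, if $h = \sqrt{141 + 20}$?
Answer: $-107729015100 + 357405 \sqrt{161} \approx -1.0772 \cdot 10^{11}$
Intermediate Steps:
$h = \sqrt{161} \approx 12.689$
$p{\left(W \right)} = -3 + \sqrt{161} + W^{2} - 190 W$ ($p{\left(W \right)} = -3 + \left(\left(W^{2} - 190 W\right) + \sqrt{161}\right) = -3 + \left(\sqrt{161} + W^{2} - 190 W\right) = -3 + \sqrt{161} + W^{2} - 190 W$)
$\left(298 \left(-201 + 192\right) + 360087\right) \left(-467953 + p{\left(514 \right)}\right) = \left(298 \left(-201 + 192\right) + 360087\right) \left(-467953 + \left(-3 + \sqrt{161} + 514^{2} - 97660\right)\right) = \left(298 \left(-9\right) + 360087\right) \left(-467953 + \left(-3 + \sqrt{161} + 264196 - 97660\right)\right) = \left(-2682 + 360087\right) \left(-467953 + \left(166533 + \sqrt{161}\right)\right) = 357405 \left(-301420 + \sqrt{161}\right) = -107729015100 + 357405 \sqrt{161}$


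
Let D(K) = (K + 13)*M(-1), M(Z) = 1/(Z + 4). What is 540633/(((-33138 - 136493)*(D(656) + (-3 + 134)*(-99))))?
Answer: 540633/2162116726 ≈ 0.00025005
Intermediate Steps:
M(Z) = 1/(4 + Z)
D(K) = 13/3 + K/3 (D(K) = (K + 13)/(4 - 1) = (13 + K)/3 = (13 + K)*(⅓) = 13/3 + K/3)
540633/(((-33138 - 136493)*(D(656) + (-3 + 134)*(-99)))) = 540633/(((-33138 - 136493)*((13/3 + (⅓)*656) + (-3 + 134)*(-99)))) = 540633/((-169631*((13/3 + 656/3) + 131*(-99)))) = 540633/((-169631*(223 - 12969))) = 540633/((-169631*(-12746))) = 540633/2162116726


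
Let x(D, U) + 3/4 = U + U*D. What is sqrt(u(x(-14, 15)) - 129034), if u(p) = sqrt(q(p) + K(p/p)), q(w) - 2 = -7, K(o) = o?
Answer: sqrt(-129034 + 2*I) ≈ 0.003 + 359.21*I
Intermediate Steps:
x(D, U) = -3/4 + U + D*U (x(D, U) = -3/4 + (U + U*D) = -3/4 + (U + D*U) = -3/4 + U + D*U)
q(w) = -5 (q(w) = 2 - 7 = -5)
u(p) = 2*I (u(p) = sqrt(-5 + p/p) = sqrt(-5 + 1) = sqrt(-4) = 2*I)
sqrt(u(x(-14, 15)) - 129034) = sqrt(2*I - 129034) = sqrt(-129034 + 2*I)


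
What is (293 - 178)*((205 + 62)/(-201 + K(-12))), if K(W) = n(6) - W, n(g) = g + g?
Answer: -10235/59 ≈ -173.47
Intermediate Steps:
n(g) = 2*g
K(W) = 12 - W (K(W) = 2*6 - W = 12 - W)
(293 - 178)*((205 + 62)/(-201 + K(-12))) = (293 - 178)*((205 + 62)/(-201 + (12 - 1*(-12)))) = 115*(267/(-201 + (12 + 12))) = 115*(267/(-201 + 24)) = 115*(267/(-177)) = 115*(267*(-1/177)) = 115*(-89/59) = -10235/59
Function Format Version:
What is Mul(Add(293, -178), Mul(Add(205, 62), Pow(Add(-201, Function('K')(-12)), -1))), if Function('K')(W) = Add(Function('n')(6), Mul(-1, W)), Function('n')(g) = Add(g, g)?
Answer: Rational(-10235, 59) ≈ -173.47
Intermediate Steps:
Function('n')(g) = Mul(2, g)
Function('K')(W) = Add(12, Mul(-1, W)) (Function('K')(W) = Add(Mul(2, 6), Mul(-1, W)) = Add(12, Mul(-1, W)))
Mul(Add(293, -178), Mul(Add(205, 62), Pow(Add(-201, Function('K')(-12)), -1))) = Mul(Add(293, -178), Mul(Add(205, 62), Pow(Add(-201, Add(12, Mul(-1, -12))), -1))) = Mul(115, Mul(267, Pow(Add(-201, Add(12, 12)), -1))) = Mul(115, Mul(267, Pow(Add(-201, 24), -1))) = Mul(115, Mul(267, Pow(-177, -1))) = Mul(115, Mul(267, Rational(-1, 177))) = Mul(115, Rational(-89, 59)) = Rational(-10235, 59)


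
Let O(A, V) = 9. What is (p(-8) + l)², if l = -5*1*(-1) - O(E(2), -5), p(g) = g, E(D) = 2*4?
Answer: 144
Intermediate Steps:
E(D) = 8
l = -4 (l = -5*1*(-1) - 1*9 = -5*(-1) - 9 = 5 - 9 = -4)
(p(-8) + l)² = (-8 - 4)² = (-12)² = 144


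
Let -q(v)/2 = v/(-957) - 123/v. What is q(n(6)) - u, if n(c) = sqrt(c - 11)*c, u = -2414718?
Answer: 2414718 - 13059*I*sqrt(5)/1595 ≈ 2.4147e+6 - 18.308*I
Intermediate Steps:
n(c) = c*sqrt(-11 + c) (n(c) = sqrt(-11 + c)*c = c*sqrt(-11 + c))
q(v) = 246/v + 2*v/957 (q(v) = -2*(v/(-957) - 123/v) = -2*(v*(-1/957) - 123/v) = -2*(-v/957 - 123/v) = -2*(-123/v - v/957) = 246/v + 2*v/957)
q(n(6)) - u = (246/((6*sqrt(-11 + 6))) + 2*(6*sqrt(-11 + 6))/957) - 1*(-2414718) = (246/((6*sqrt(-5))) + 2*(6*sqrt(-5))/957) + 2414718 = (246/((6*(I*sqrt(5)))) + 2*(6*(I*sqrt(5)))/957) + 2414718 = (246/((6*I*sqrt(5))) + 2*(6*I*sqrt(5))/957) + 2414718 = (246*(-I*sqrt(5)/30) + 4*I*sqrt(5)/319) + 2414718 = (-41*I*sqrt(5)/5 + 4*I*sqrt(5)/319) + 2414718 = -13059*I*sqrt(5)/1595 + 2414718 = 2414718 - 13059*I*sqrt(5)/1595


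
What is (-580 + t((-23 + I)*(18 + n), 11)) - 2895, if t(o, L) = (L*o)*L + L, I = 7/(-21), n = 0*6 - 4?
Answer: -128972/3 ≈ -42991.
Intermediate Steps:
n = -4 (n = 0 - 4 = -4)
I = -⅓ (I = 7*(-1/21) = -⅓ ≈ -0.33333)
t(o, L) = L + o*L² (t(o, L) = o*L² + L = L + o*L²)
(-580 + t((-23 + I)*(18 + n), 11)) - 2895 = (-580 + 11*(1 + 11*((-23 - ⅓)*(18 - 4)))) - 2895 = (-580 + 11*(1 + 11*(-70/3*14))) - 2895 = (-580 + 11*(1 + 11*(-980/3))) - 2895 = (-580 + 11*(1 - 10780/3)) - 2895 = (-580 + 11*(-10777/3)) - 2895 = (-580 - 118547/3) - 2895 = -120287/3 - 2895 = -128972/3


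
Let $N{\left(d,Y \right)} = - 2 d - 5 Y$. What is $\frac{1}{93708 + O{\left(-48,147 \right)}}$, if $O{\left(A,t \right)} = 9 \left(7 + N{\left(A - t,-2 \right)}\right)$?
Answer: $\frac{1}{97371} \approx 1.027 \cdot 10^{-5}$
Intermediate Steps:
$N{\left(d,Y \right)} = - 5 Y - 2 d$
$O{\left(A,t \right)} = 153 - 18 A + 18 t$ ($O{\left(A,t \right)} = 9 \left(7 - \left(-10 + 2 \left(A - t\right)\right)\right) = 9 \left(7 - \left(-10 - 2 t + 2 A\right)\right) = 9 \left(7 + \left(10 - 2 A + 2 t\right)\right) = 9 \left(17 - 2 A + 2 t\right) = 153 - 18 A + 18 t$)
$\frac{1}{93708 + O{\left(-48,147 \right)}} = \frac{1}{93708 + \left(153 - -864 + 18 \cdot 147\right)} = \frac{1}{93708 + \left(153 + 864 + 2646\right)} = \frac{1}{93708 + 3663} = \frac{1}{97371}$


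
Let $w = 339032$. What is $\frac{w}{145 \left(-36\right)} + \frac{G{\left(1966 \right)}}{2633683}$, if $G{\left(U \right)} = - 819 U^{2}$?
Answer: $- \frac{334945008518}{264381255} \approx -1266.9$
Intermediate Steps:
$\frac{w}{145 \left(-36\right)} + \frac{G{\left(1966 \right)}}{2633683} = \frac{339032}{145 \left(-36\right)} + \frac{\left(-819\right) 1966^{2}}{2633683} = \frac{339032}{-5220} + \left(-819\right) 3865156 \cdot \frac{1}{2633683} = 339032 \left(- \frac{1}{5220}\right) - \frac{243504828}{202591} = - \frac{84758}{1305} - \frac{243504828}{202591} = - \frac{334945008518}{264381255}$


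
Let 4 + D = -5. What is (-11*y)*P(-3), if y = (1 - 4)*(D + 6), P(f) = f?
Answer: 297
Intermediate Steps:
D = -9 (D = -4 - 5 = -9)
y = 9 (y = (1 - 4)*(-9 + 6) = -3*(-3) = 9)
(-11*y)*P(-3) = -11*9*(-3) = -99*(-3) = 297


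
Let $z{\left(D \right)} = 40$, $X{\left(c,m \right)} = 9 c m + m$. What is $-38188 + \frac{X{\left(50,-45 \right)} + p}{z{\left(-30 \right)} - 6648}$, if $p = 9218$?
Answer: $- \frac{252335227}{6608} \approx -38186.0$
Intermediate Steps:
$X{\left(c,m \right)} = m + 9 c m$ ($X{\left(c,m \right)} = 9 c m + m = m + 9 c m$)
$-38188 + \frac{X{\left(50,-45 \right)} + p}{z{\left(-30 \right)} - 6648} = -38188 + \frac{- 45 \left(1 + 9 \cdot 50\right) + 9218}{40 - 6648} = -38188 + \frac{- 45 \left(1 + 450\right) + 9218}{-6608} = -38188 + \left(\left(-45\right) 451 + 9218\right) \left(- \frac{1}{6608}\right) = -38188 + \left(-20295 + 9218\right) \left(- \frac{1}{6608}\right) = -38188 - - \frac{11077}{6608} = -38188 + \frac{11077}{6608} = - \frac{252335227}{6608}$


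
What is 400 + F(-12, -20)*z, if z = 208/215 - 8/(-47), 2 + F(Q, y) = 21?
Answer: 4260424/10105 ≈ 421.62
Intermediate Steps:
F(Q, y) = 19 (F(Q, y) = -2 + 21 = 19)
z = 11496/10105 (z = 208*(1/215) - 8*(-1/47) = 208/215 + 8/47 = 11496/10105 ≈ 1.1377)
400 + F(-12, -20)*z = 400 + 19*(11496/10105) = 400 + 218424/10105 = 4260424/10105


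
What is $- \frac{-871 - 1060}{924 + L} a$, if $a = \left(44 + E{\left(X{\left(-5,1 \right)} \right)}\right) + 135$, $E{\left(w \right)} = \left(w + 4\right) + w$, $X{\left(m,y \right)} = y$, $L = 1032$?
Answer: $\frac{357235}{1956} \approx 182.64$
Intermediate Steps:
$E{\left(w \right)} = 4 + 2 w$ ($E{\left(w \right)} = \left(4 + w\right) + w = 4 + 2 w$)
$a = 185$ ($a = \left(44 + \left(4 + 2 \cdot 1\right)\right) + 135 = \left(44 + \left(4 + 2\right)\right) + 135 = \left(44 + 6\right) + 135 = 50 + 135 = 185$)
$- \frac{-871 - 1060}{924 + L} a = - \frac{-871 - 1060}{924 + 1032} \cdot 185 = - \frac{-1931}{1956} \cdot 185 = \left(-1\right) \left(- \frac{1931}{1956}\right) 185 = \frac{1931}{1956} \cdot 185 = \frac{357235}{1956}$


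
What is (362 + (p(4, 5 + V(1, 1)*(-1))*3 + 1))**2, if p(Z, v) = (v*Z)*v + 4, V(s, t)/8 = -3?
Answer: 109558089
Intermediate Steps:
V(s, t) = -24 (V(s, t) = 8*(-3) = -24)
p(Z, v) = 4 + Z*v**2 (p(Z, v) = (Z*v)*v + 4 = Z*v**2 + 4 = 4 + Z*v**2)
(362 + (p(4, 5 + V(1, 1)*(-1))*3 + 1))**2 = (362 + ((4 + 4*(5 - 24*(-1))**2)*3 + 1))**2 = (362 + ((4 + 4*(5 + 24)**2)*3 + 1))**2 = (362 + ((4 + 4*29**2)*3 + 1))**2 = (362 + ((4 + 4*841)*3 + 1))**2 = (362 + ((4 + 3364)*3 + 1))**2 = (362 + (3368*3 + 1))**2 = (362 + (10104 + 1))**2 = (362 + 10105)**2 = 10467**2 = 109558089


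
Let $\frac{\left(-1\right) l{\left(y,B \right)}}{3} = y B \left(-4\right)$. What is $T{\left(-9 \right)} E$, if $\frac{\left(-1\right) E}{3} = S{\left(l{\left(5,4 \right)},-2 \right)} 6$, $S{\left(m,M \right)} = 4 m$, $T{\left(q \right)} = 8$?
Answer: $-138240$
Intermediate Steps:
$l{\left(y,B \right)} = 12 B y$ ($l{\left(y,B \right)} = - 3 y B \left(-4\right) = - 3 B y \left(-4\right) = - 3 \left(- 4 B y\right) = 12 B y$)
$E = -17280$ ($E = - 3 \cdot 4 \cdot 12 \cdot 4 \cdot 5 \cdot 6 = - 3 \cdot 4 \cdot 240 \cdot 6 = - 3 \cdot 960 \cdot 6 = \left(-3\right) 5760 = -17280$)
$T{\left(-9 \right)} E = 8 \left(-17280\right) = -138240$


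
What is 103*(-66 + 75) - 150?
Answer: 777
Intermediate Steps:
103*(-66 + 75) - 150 = 103*9 - 150 = 927 - 150 = 777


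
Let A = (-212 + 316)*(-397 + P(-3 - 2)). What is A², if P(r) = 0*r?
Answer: 1704698944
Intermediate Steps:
P(r) = 0
A = -41288 (A = (-212 + 316)*(-397 + 0) = 104*(-397) = -41288)
A² = (-41288)² = 1704698944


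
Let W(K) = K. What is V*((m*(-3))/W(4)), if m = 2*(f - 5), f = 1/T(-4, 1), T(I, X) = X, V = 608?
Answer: 3648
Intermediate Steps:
f = 1 (f = 1/1 = 1)
m = -8 (m = 2*(1 - 5) = 2*(-4) = -8)
V*((m*(-3))/W(4)) = 608*(-8*(-3)/4) = 608*(24*(¼)) = 608*6 = 3648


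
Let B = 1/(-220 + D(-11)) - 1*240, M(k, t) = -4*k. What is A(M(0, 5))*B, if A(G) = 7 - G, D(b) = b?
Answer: -55441/33 ≈ -1680.0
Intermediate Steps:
B = -55441/231 (B = 1/(-220 - 11) - 1*240 = 1/(-231) - 240 = -1/231 - 240 = -55441/231 ≈ -240.00)
A(M(0, 5))*B = (7 - (-4)*0)*(-55441/231) = (7 - 1*0)*(-55441/231) = (7 + 0)*(-55441/231) = 7*(-55441/231) = -55441/33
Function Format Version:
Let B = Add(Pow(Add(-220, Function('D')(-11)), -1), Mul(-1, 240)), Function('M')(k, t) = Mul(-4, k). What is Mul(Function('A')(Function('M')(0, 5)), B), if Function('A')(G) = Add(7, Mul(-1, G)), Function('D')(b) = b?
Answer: Rational(-55441, 33) ≈ -1680.0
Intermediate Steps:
B = Rational(-55441, 231) (B = Add(Pow(Add(-220, -11), -1), Mul(-1, 240)) = Add(Pow(-231, -1), -240) = Add(Rational(-1, 231), -240) = Rational(-55441, 231) ≈ -240.00)
Mul(Function('A')(Function('M')(0, 5)), B) = Mul(Add(7, Mul(-1, Mul(-4, 0))), Rational(-55441, 231)) = Mul(Add(7, Mul(-1, 0)), Rational(-55441, 231)) = Mul(Add(7, 0), Rational(-55441, 231)) = Mul(7, Rational(-55441, 231)) = Rational(-55441, 33)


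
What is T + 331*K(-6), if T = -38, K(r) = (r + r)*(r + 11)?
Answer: -19898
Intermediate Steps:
K(r) = 2*r*(11 + r) (K(r) = (2*r)*(11 + r) = 2*r*(11 + r))
T + 331*K(-6) = -38 + 331*(2*(-6)*(11 - 6)) = -38 + 331*(2*(-6)*5) = -38 + 331*(-60) = -38 - 19860 = -19898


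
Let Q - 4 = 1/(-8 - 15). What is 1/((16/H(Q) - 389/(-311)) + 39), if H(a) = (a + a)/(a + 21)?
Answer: 4043/366750 ≈ 0.011024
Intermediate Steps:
Q = 91/23 (Q = 4 + 1/(-8 - 15) = 4 + 1/(-23) = 4 - 1/23 = 91/23 ≈ 3.9565)
H(a) = 2*a/(21 + a) (H(a) = (2*a)/(21 + a) = 2*a/(21 + a))
1/((16/H(Q) - 389/(-311)) + 39) = 1/((16/((2*(91/23)/(21 + 91/23))) - 389/(-311)) + 39) = 1/((16/((2*(91/23)/(574/23))) - 389*(-1/311)) + 39) = 1/((16/((2*(91/23)*(23/574))) + 389/311) + 39) = 1/((16/(13/41) + 389/311) + 39) = 1/((16*(41/13) + 389/311) + 39) = 1/((656/13 + 389/311) + 39) = 1/(209073/4043 + 39) = 1/(366750/4043) = 4043/366750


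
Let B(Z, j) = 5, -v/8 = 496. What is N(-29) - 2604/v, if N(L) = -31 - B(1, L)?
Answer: -1131/32 ≈ -35.344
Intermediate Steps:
v = -3968 (v = -8*496 = -3968)
N(L) = -36 (N(L) = -31 - 1*5 = -31 - 5 = -36)
N(-29) - 2604/v = -36 - 2604/(-3968) = -36 - 2604*(-1/3968) = -36 + 21/32 = -1131/32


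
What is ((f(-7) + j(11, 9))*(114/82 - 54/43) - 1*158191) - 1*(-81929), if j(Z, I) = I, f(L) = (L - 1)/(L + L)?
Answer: -941133463/12341 ≈ -76261.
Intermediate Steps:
f(L) = (-1 + L)/(2*L) (f(L) = (-1 + L)/((2*L)) = (-1 + L)*(1/(2*L)) = (-1 + L)/(2*L))
((f(-7) + j(11, 9))*(114/82 - 54/43) - 1*158191) - 1*(-81929) = (((1/2)*(-1 - 7)/(-7) + 9)*(114/82 - 54/43) - 1*158191) - 1*(-81929) = (((1/2)*(-1/7)*(-8) + 9)*(114*(1/82) - 54*1/43) - 158191) + 81929 = ((4/7 + 9)*(57/41 - 54/43) - 158191) + 81929 = ((67/7)*(237/1763) - 158191) + 81929 = (15879/12341 - 158191) + 81929 = -1952219252/12341 + 81929 = -941133463/12341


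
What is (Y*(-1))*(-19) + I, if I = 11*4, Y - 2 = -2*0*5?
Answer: 82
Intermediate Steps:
Y = 2 (Y = 2 - 2*0*5 = 2 + 0*5 = 2 + 0 = 2)
I = 44
(Y*(-1))*(-19) + I = (2*(-1))*(-19) + 44 = -2*(-19) + 44 = 38 + 44 = 82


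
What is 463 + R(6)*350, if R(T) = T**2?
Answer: 13063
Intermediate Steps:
463 + R(6)*350 = 463 + 6**2*350 = 463 + 36*350 = 463 + 12600 = 13063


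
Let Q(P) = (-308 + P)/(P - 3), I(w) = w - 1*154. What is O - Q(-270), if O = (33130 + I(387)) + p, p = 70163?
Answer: 28262020/273 ≈ 1.0352e+5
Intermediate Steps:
I(w) = -154 + w (I(w) = w - 154 = -154 + w)
Q(P) = (-308 + P)/(-3 + P)
O = 103526 (O = (33130 + (-154 + 387)) + 70163 = (33130 + 233) + 70163 = 33363 + 70163 = 103526)
O - Q(-270) = 103526 - (-308 - 270)/(-3 - 270) = 103526 - (-578)/(-273) = 103526 - (-1)*(-578)/273 = 103526 - 1*578/273 = 103526 - 578/273 = 28262020/273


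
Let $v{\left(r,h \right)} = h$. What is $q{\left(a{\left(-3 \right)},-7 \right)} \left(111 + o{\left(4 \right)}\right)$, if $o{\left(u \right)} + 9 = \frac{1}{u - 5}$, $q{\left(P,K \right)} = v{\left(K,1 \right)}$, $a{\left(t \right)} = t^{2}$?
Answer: $101$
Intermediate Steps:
$q{\left(P,K \right)} = 1$
$o{\left(u \right)} = -9 + \frac{1}{-5 + u}$ ($o{\left(u \right)} = -9 + \frac{1}{u - 5} = -9 + \frac{1}{-5 + u}$)
$q{\left(a{\left(-3 \right)},-7 \right)} \left(111 + o{\left(4 \right)}\right) = 1 \left(111 + \frac{46 - 36}{-5 + 4}\right) = 1 \left(111 + \frac{46 - 36}{-1}\right) = 1 \left(111 - 10\right) = 1 \cdot 101 = 101$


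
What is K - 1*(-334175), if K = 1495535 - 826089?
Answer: 1003621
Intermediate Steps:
K = 669446
K - 1*(-334175) = 669446 - 1*(-334175) = 669446 + 334175 = 1003621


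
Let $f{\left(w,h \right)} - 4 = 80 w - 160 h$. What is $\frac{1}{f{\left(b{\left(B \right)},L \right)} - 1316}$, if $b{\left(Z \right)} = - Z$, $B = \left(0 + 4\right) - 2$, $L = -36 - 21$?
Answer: $\frac{1}{7648} \approx 0.00013075$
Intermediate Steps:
$L = -57$ ($L = -36 - 21 = -57$)
$B = 2$ ($B = 4 - 2 = 2$)
$f{\left(w,h \right)} = 4 - 160 h + 80 w$ ($f{\left(w,h \right)} = 4 - \left(- 80 w + 160 h\right) = 4 - 160 h + 80 w$)
$\frac{1}{f{\left(b{\left(B \right)},L \right)} - 1316} = \frac{1}{\left(4 - -9120 + 80 \left(\left(-1\right) 2\right)\right) - 1316} = \frac{1}{\left(4 + 9120 + 80 \left(-2\right)\right) - 1316} = \frac{1}{\left(4 + 9120 - 160\right) - 1316} = \frac{1}{8964 - 1316} = \frac{1}{7648}$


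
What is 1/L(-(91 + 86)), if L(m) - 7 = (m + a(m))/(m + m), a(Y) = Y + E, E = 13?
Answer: 354/2819 ≈ 0.12558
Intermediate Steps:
a(Y) = 13 + Y (a(Y) = Y + 13 = 13 + Y)
L(m) = 7 + (13 + 2*m)/(2*m) (L(m) = 7 + (m + (13 + m))/(m + m) = 7 + (13 + 2*m)/((2*m)) = 7 + (13 + 2*m)*(1/(2*m)) = 7 + (13 + 2*m)/(2*m))
1/L(-(91 + 86)) = 1/(8 + 13/(2*((-(91 + 86))))) = 1/(8 + 13/(2*((-1*177)))) = 1/(8 + (13/2)/(-177)) = 1/(8 + (13/2)*(-1/177)) = 1/(8 - 13/354) = 1/(2819/354) = 354/2819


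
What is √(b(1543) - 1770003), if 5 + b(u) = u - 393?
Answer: I*√1768858 ≈ 1330.0*I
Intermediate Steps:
b(u) = -398 + u (b(u) = -5 + (u - 393) = -5 + (-393 + u) = -398 + u)
√(b(1543) - 1770003) = √((-398 + 1543) - 1770003) = √(1145 - 1770003) = √(-1768858) = I*√1768858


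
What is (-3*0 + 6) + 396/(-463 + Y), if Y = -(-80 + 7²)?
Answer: 61/12 ≈ 5.0833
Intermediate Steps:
Y = 31 (Y = -(-80 + 49) = -1*(-31) = 31)
(-3*0 + 6) + 396/(-463 + Y) = (-3*0 + 6) + 396/(-463 + 31) = (0 + 6) + 396/(-432) = 6 - 1/432*396 = 6 - 11/12 = 61/12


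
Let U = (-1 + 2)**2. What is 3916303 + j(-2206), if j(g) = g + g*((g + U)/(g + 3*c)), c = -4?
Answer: 4338301458/1109 ≈ 3.9119e+6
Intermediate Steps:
U = 1 (U = 1**2 = 1)
j(g) = g + g*(1 + g)/(-12 + g) (j(g) = g + g*((g + 1)/(g + 3*(-4))) = g + g*((1 + g)/(g - 12)) = g + g*((1 + g)/(-12 + g)) = g + g*(1 + g)/(-12 + g))
3916303 + j(-2206) = 3916303 - 2206*(-11 + 2*(-2206))/(-12 - 2206) = 3916303 - 2206*(-11 - 4412)/(-2218) = 3916303 - 2206*(-1/2218)*(-4423) = 3916303 - 4878569/1109 = 4338301458/1109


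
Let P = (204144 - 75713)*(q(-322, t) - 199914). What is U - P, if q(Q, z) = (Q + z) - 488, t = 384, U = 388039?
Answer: 25730254579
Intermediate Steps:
q(Q, z) = -488 + Q + z
P = -25729866540 (P = (204144 - 75713)*((-488 - 322 + 384) - 199914) = 128431*(-426 - 199914) = 128431*(-200340) = -25729866540)
U - P = 388039 - 1*(-25729866540) = 388039 + 25729866540 = 25730254579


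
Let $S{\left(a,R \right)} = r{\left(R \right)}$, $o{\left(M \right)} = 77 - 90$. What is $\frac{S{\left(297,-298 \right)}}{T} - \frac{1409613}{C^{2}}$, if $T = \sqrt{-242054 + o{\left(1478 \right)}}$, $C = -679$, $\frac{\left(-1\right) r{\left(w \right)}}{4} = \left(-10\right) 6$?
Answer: $- \frac{1409613}{461041} - \frac{80 i \sqrt{242067}}{80689} \approx -3.0575 - 0.4878 i$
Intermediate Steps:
$r{\left(w \right)} = 240$ ($r{\left(w \right)} = - 4 \left(\left(-10\right) 6\right) = \left(-4\right) \left(-60\right) = 240$)
$o{\left(M \right)} = -13$ ($o{\left(M \right)} = 77 - 90 = -13$)
$S{\left(a,R \right)} = 240$
$T = i \sqrt{242067}$ ($T = \sqrt{-242054 - 13} = \sqrt{-242067} = i \sqrt{242067} \approx 492.0 i$)
$\frac{S{\left(297,-298 \right)}}{T} - \frac{1409613}{C^{2}} = \frac{240}{i \sqrt{242067}} - \frac{1409613}{\left(-679\right)^{2}} = 240 \left(- \frac{i \sqrt{242067}}{242067}\right) - \frac{1409613}{461041} = - \frac{80 i \sqrt{242067}}{80689} - \frac{1409613}{461041} = - \frac{1409613}{461041} - \frac{80 i \sqrt{242067}}{80689}$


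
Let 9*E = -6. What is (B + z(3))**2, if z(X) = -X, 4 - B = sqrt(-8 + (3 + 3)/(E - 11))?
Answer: (35 - I*sqrt(10430))**2/1225 ≈ -7.5143 - 5.8359*I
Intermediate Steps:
E = -2/3 (E = (1/9)*(-6) = -2/3 ≈ -0.66667)
B = 4 - I*sqrt(10430)/35 (B = 4 - sqrt(-8 + (3 + 3)/(-2/3 - 11)) = 4 - sqrt(-8 + 6/(-35/3)) = 4 - sqrt(-8 + 6*(-3/35)) = 4 - sqrt(-8 - 18/35) = 4 - sqrt(-298/35) = 4 - I*sqrt(10430)/35 ≈ 4.0 - 2.9179*I)
(B + z(3))**2 = ((4 - I*sqrt(10430)/35) - 1*3)**2 = ((4 - I*sqrt(10430)/35) - 3)**2 = (1 - I*sqrt(10430)/35)**2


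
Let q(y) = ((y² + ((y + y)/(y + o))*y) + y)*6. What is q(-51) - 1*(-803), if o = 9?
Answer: 107519/7 ≈ 15360.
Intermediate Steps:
q(y) = 6*y + 6*y² + 12*y²/(9 + y) (q(y) = ((y² + ((y + y)/(y + 9))*y) + y)*6 = ((y² + ((2*y)/(9 + y))*y) + y)*6 = ((y² + (2*y/(9 + y))*y) + y)*6 = ((y² + 2*y²/(9 + y)) + y)*6 = (y + y² + 2*y²/(9 + y))*6 = 6*y + 6*y² + 12*y²/(9 + y))
q(-51) - 1*(-803) = 6*(-51)*(9 + (-51)² + 12*(-51))/(9 - 51) - 1*(-803) = 6*(-51)*(9 + 2601 - 612)/(-42) + 803 = 6*(-51)*(-1/42)*1998 + 803 = 101898/7 + 803 = 107519/7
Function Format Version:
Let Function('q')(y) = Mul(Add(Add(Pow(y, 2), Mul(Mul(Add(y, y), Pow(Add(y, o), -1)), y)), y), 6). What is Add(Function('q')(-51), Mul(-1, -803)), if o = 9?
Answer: Rational(107519, 7) ≈ 15360.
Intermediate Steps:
Function('q')(y) = Add(Mul(6, y), Mul(6, Pow(y, 2)), Mul(12, Pow(y, 2), Pow(Add(9, y), -1))) (Function('q')(y) = Mul(Add(Add(Pow(y, 2), Mul(Mul(Add(y, y), Pow(Add(y, 9), -1)), y)), y), 6) = Mul(Add(Add(Pow(y, 2), Mul(Mul(Mul(2, y), Pow(Add(9, y), -1)), y)), y), 6) = Mul(Add(Add(Pow(y, 2), Mul(Mul(2, y, Pow(Add(9, y), -1)), y)), y), 6) = Mul(Add(Add(Pow(y, 2), Mul(2, Pow(y, 2), Pow(Add(9, y), -1))), y), 6) = Mul(Add(y, Pow(y, 2), Mul(2, Pow(y, 2), Pow(Add(9, y), -1))), 6) = Add(Mul(6, y), Mul(6, Pow(y, 2)), Mul(12, Pow(y, 2), Pow(Add(9, y), -1))))
Add(Function('q')(-51), Mul(-1, -803)) = Add(Mul(6, -51, Pow(Add(9, -51), -1), Add(9, Pow(-51, 2), Mul(12, -51))), Mul(-1, -803)) = Add(Mul(6, -51, Pow(-42, -1), Add(9, 2601, -612)), 803) = Add(Mul(6, -51, Rational(-1, 42), 1998), 803) = Add(Rational(101898, 7), 803) = Rational(107519, 7)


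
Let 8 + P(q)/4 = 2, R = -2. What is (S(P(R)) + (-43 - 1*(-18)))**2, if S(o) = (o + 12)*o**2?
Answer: 48121969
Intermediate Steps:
P(q) = -24 (P(q) = -32 + 4*2 = -32 + 8 = -24)
S(o) = o**2*(12 + o) (S(o) = (12 + o)*o**2 = o**2*(12 + o))
(S(P(R)) + (-43 - 1*(-18)))**2 = ((-24)**2*(12 - 24) + (-43 - 1*(-18)))**2 = (576*(-12) + (-43 + 18))**2 = (-6912 - 25)**2 = (-6937)**2 = 48121969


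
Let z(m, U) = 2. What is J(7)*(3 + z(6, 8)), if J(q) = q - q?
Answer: 0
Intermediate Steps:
J(q) = 0
J(7)*(3 + z(6, 8)) = 0*(3 + 2) = 0*5 = 0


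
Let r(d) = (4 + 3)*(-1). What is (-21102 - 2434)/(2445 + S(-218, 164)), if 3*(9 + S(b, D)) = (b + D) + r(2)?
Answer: -70608/7247 ≈ -9.7431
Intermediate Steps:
r(d) = -7 (r(d) = 7*(-1) = -7)
S(b, D) = -34/3 + D/3 + b/3 (S(b, D) = -9 + ((b + D) - 7)/3 = -9 + ((D + b) - 7)/3 = -9 + (-7 + D + b)/3 = -9 + (-7/3 + D/3 + b/3) = -34/3 + D/3 + b/3)
(-21102 - 2434)/(2445 + S(-218, 164)) = (-21102 - 2434)/(2445 + (-34/3 + (1/3)*164 + (1/3)*(-218))) = -23536/(2445 + (-34/3 + 164/3 - 218/3)) = -23536/(2445 - 88/3) = -23536/7247/3 = -23536*3/7247 = -70608/7247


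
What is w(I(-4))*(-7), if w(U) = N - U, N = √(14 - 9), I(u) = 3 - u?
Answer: 49 - 7*√5 ≈ 33.348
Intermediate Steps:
N = √5 ≈ 2.2361
w(U) = √5 - U
w(I(-4))*(-7) = (√5 - (3 - 1*(-4)))*(-7) = (√5 - (3 + 4))*(-7) = (√5 - 1*7)*(-7) = (√5 - 7)*(-7) = (-7 + √5)*(-7) = 49 - 7*√5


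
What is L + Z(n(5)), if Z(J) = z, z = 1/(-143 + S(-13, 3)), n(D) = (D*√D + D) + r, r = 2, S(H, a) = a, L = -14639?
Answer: -2049461/140 ≈ -14639.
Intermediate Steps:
n(D) = 2 + D + D^(3/2) (n(D) = (D*√D + D) + 2 = (D^(3/2) + D) + 2 = (D + D^(3/2)) + 2 = 2 + D + D^(3/2))
z = -1/140 (z = 1/(-143 + 3) = 1/(-140) = -1/140 ≈ -0.0071429)
Z(J) = -1/140
L + Z(n(5)) = -14639 - 1/140 = -2049461/140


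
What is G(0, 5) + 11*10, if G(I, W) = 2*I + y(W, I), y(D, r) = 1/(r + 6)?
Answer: 661/6 ≈ 110.17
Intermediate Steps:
y(D, r) = 1/(6 + r)
G(I, W) = 1/(6 + I) + 2*I (G(I, W) = 2*I + 1/(6 + I) = 1/(6 + I) + 2*I)
G(0, 5) + 11*10 = (1 + 2*0*(6 + 0))/(6 + 0) + 11*10 = (1 + 2*0*6)/6 + 110 = (1 + 0)/6 + 110 = (1/6)*1 + 110 = 1/6 + 110 = 661/6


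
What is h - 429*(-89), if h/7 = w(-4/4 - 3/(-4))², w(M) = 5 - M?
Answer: 613983/16 ≈ 38374.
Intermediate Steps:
h = 3087/16 (h = 7*(5 - (-4/4 - 3/(-4)))² = 7*(5 - (-4*¼ - 3*(-¼)))² = 7*(5 - (-1 + ¾))² = 7*(5 - 1*(-¼))² = 7*(5 + ¼)² = 7*(21/4)² = 7*(441/16) = 3087/16 ≈ 192.94)
h - 429*(-89) = 3087/16 - 429*(-89) = 3087/16 + 38181 = 613983/16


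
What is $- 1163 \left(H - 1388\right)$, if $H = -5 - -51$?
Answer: $1560746$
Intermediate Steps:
$H = 46$ ($H = -5 + 51 = 46$)
$- 1163 \left(H - 1388\right) = - 1163 \left(46 - 1388\right) = \left(-1163\right) \left(-1342\right) = 1560746$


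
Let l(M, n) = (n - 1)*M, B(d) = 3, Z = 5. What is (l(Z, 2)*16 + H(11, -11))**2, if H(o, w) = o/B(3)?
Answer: 63001/9 ≈ 7000.1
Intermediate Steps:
l(M, n) = M*(-1 + n) (l(M, n) = (-1 + n)*M = M*(-1 + n))
H(o, w) = o/3
(l(Z, 2)*16 + H(11, -11))**2 = ((5*(-1 + 2))*16 + (1/3)*11)**2 = ((5*1)*16 + 11/3)**2 = (5*16 + 11/3)**2 = (80 + 11/3)**2 = (251/3)**2 = 63001/9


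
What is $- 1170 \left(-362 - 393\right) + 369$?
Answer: $883719$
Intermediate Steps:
$- 1170 \left(-362 - 393\right) + 369 = \left(-1170\right) \left(-755\right) + 369 = 883350 + 369 = 883719$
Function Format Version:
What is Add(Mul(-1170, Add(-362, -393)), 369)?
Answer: 883719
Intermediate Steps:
Add(Mul(-1170, Add(-362, -393)), 369) = Add(Mul(-1170, -755), 369) = Add(883350, 369) = 883719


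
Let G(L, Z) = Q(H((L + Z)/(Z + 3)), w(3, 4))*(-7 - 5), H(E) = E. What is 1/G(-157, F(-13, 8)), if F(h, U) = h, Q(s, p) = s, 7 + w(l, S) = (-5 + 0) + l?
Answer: -1/204 ≈ -0.0049020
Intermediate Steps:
w(l, S) = -12 + l (w(l, S) = -7 + ((-5 + 0) + l) = -7 + (-5 + l) = -12 + l)
G(L, Z) = -12*(L + Z)/(3 + Z) (G(L, Z) = ((L + Z)/(Z + 3))*(-7 - 5) = ((L + Z)/(3 + Z))*(-12) = -12*(L + Z)/(3 + Z))
1/G(-157, F(-13, 8)) = 1/(12*(-1*(-157) - 1*(-13))/(3 - 13)) = 1/(12*(157 + 13)/(-10)) = 1/(12*(-⅒)*170) = 1/(-204) = -1/204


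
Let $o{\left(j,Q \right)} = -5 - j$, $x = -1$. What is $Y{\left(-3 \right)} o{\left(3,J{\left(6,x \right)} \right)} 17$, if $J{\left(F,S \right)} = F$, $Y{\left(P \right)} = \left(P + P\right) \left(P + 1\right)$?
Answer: $-1632$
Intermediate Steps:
$Y{\left(P \right)} = 2 P \left(1 + P\right)$
$Y{\left(-3 \right)} o{\left(3,J{\left(6,x \right)} \right)} 17 = 2 \left(-3\right) \left(1 - 3\right) \left(-5 - 3\right) 17 = 2 \left(-3\right) \left(-2\right) \left(-5 - 3\right) 17 = 12 \left(-8\right) 17 = \left(-96\right) 17 = -1632$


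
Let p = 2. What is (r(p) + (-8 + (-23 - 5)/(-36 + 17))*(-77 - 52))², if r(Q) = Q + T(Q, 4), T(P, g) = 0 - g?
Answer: 254657764/361 ≈ 7.0542e+5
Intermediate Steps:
T(P, g) = -g
r(Q) = -4 + Q (r(Q) = Q - 1*4 = Q - 4 = -4 + Q)
(r(p) + (-8 + (-23 - 5)/(-36 + 17))*(-77 - 52))² = ((-4 + 2) + (-8 + (-23 - 5)/(-36 + 17))*(-77 - 52))² = (-2 + (-8 - 28/(-19))*(-129))² = (-2 + (-8 - 28*(-1/19))*(-129))² = (-2 + (-8 + 28/19)*(-129))² = (-2 - 124/19*(-129))² = (-2 + 15996/19)² = (15958/19)² = 254657764/361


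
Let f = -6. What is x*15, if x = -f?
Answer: 90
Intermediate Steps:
x = 6 (x = -1*(-6) = 6)
x*15 = 6*15 = 90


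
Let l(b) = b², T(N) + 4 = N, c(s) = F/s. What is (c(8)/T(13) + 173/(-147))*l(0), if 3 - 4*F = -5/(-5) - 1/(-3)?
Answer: 0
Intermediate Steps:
F = 5/12 (F = ¾ - (-5/(-5) - 1/(-3))/4 = ¾ - (-5*(-⅕) - 1*(-⅓))/4 = ¾ - (1 + ⅓)/4 = ¾ - ¼*4/3 = ¾ - ⅓ = 5/12 ≈ 0.41667)
c(s) = 5/(12*s)
T(N) = -4 + N
(c(8)/T(13) + 173/(-147))*l(0) = (((5/12)/8)/(-4 + 13) + 173/(-147))*0² = (((5/12)*(⅛))/9 + 173*(-1/147))*0 = ((5/96)*(⅑) - 173/147)*0 = (5/864 - 173/147)*0 = -49579/42336*0 = 0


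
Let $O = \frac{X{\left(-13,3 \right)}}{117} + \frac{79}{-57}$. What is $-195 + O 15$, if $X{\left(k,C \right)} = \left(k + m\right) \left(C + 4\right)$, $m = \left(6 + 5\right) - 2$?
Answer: $- \frac{162560}{741} \approx -219.38$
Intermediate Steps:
$m = 9$ ($m = 11 - 2 = 9$)
$X{\left(k,C \right)} = \left(4 + C\right) \left(9 + k\right)$ ($X{\left(k,C \right)} = \left(k + 9\right) \left(C + 4\right) = \left(9 + k\right) \left(4 + C\right) = \left(4 + C\right) \left(9 + k\right)$)
$O = - \frac{3613}{2223}$ ($O = \frac{36 + 4 \left(-13\right) + 9 \cdot 3 + 3 \left(-13\right)}{117} + \frac{79}{-57} = \left(36 - 52 + 27 - 39\right) \frac{1}{117} + 79 \left(- \frac{1}{57}\right) = \left(-28\right) \frac{1}{117} - \frac{79}{57} = - \frac{28}{117} - \frac{79}{57} = - \frac{3613}{2223} \approx -1.6253$)
$-195 + O 15 = -195 - \frac{18065}{741} = - \frac{162560}{741}$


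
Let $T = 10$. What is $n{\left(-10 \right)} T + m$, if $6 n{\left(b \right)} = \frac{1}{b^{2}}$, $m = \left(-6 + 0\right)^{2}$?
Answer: $\frac{2161}{60} \approx 36.017$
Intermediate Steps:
$m = 36$ ($m = \left(-6\right)^{2} = 36$)
$n{\left(b \right)} = \frac{1}{6 b^{2}}$
$n{\left(-10 \right)} T + m = \frac{1}{6 \cdot 100} \cdot 10 + 36 = \frac{1}{6} \cdot \frac{1}{100} \cdot 10 + 36 = \frac{1}{600} \cdot 10 + 36 = \frac{1}{60} + 36 = \frac{2161}{60}$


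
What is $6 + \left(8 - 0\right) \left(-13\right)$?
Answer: $-98$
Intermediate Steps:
$6 + \left(8 - 0\right) \left(-13\right) = 6 + \left(8 + 0\right) \left(-13\right) = 6 + 8 \left(-13\right) = 6 - 104 = -98$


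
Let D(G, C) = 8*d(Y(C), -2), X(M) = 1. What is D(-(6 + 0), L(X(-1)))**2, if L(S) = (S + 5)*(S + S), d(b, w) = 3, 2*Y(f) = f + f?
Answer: 576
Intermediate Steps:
Y(f) = f (Y(f) = (f + f)/2 = (2*f)/2 = f)
L(S) = 2*S*(5 + S) (L(S) = (5 + S)*(2*S) = 2*S*(5 + S))
D(G, C) = 24 (D(G, C) = 8*3 = 24)
D(-(6 + 0), L(X(-1)))**2 = 24**2 = 576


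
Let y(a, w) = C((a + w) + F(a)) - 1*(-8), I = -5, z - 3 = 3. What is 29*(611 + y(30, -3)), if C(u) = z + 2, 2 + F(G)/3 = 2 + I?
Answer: 18183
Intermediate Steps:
z = 6 (z = 3 + 3 = 6)
F(G) = -15 (F(G) = -6 + 3*(2 - 5) = -6 + 3*(-3) = -6 - 9 = -15)
C(u) = 8 (C(u) = 6 + 2 = 8)
y(a, w) = 16 (y(a, w) = 8 - 1*(-8) = 8 + 8 = 16)
29*(611 + y(30, -3)) = 29*(611 + 16) = 29*627 = 18183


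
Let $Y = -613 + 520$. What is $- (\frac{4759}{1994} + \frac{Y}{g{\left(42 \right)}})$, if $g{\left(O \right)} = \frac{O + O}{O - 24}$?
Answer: $\frac{122425}{6979} \approx 17.542$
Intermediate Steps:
$Y = -93$
$g{\left(O \right)} = \frac{2 O}{-24 + O}$
$- (\frac{4759}{1994} + \frac{Y}{g{\left(42 \right)}}) = - (\frac{4759}{1994} - \frac{93}{2 \cdot 42 \frac{1}{-24 + 42}}) = - (4759 \cdot \frac{1}{1994} - \frac{93}{2 \cdot 42 \cdot \frac{1}{18}}) = - (\frac{4759}{1994} - \frac{93}{2 \cdot 42 \cdot \frac{1}{18}}) = - (\frac{4759}{1994} - \frac{93}{\frac{14}{3}}) = - (\frac{4759}{1994} - \frac{279}{14}) = \left(-1\right) \left(- \frac{122425}{6979}\right) = \frac{122425}{6979}$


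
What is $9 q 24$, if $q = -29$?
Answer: $-6264$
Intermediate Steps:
$9 q 24 = 9 \left(-29\right) 24 = \left(-261\right) 24 = -6264$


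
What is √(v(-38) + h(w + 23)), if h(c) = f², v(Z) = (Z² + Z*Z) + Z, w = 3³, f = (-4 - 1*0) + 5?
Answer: √2851 ≈ 53.395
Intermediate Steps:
f = 1 (f = (-4 + 0) + 5 = -4 + 5 = 1)
w = 27
v(Z) = Z + 2*Z² (v(Z) = (Z² + Z²) + Z = 2*Z² + Z = Z + 2*Z²)
h(c) = 1 (h(c) = 1² = 1)
√(v(-38) + h(w + 23)) = √(-38*(1 + 2*(-38)) + 1) = √(-38*(1 - 76) + 1) = √(-38*(-75) + 1) = √(2850 + 1) = √2851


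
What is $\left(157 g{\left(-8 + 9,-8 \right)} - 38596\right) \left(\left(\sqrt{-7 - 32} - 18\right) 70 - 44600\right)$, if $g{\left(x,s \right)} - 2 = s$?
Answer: $1813212680 - 2767660 i \sqrt{39} \approx 1.8132 \cdot 10^{9} - 1.7284 \cdot 10^{7} i$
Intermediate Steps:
$g{\left(x,s \right)} = 2 + s$
$\left(157 g{\left(-8 + 9,-8 \right)} - 38596\right) \left(\left(\sqrt{-7 - 32} - 18\right) 70 - 44600\right) = \left(157 \left(2 - 8\right) - 38596\right) \left(\left(\sqrt{-7 - 32} - 18\right) 70 - 44600\right) = \left(157 \left(-6\right) - 38596\right) \left(\left(\sqrt{-39} - 18\right) 70 - 44600\right) = \left(-942 - 38596\right) \left(\left(i \sqrt{39} - 18\right) 70 - 44600\right) = - 39538 \left(\left(-18 + i \sqrt{39}\right) 70 - 44600\right) = - 39538 \left(\left(-1260 + 70 i \sqrt{39}\right) - 44600\right) = - 39538 \left(-45860 + 70 i \sqrt{39}\right) = 1813212680 - 2767660 i \sqrt{39}$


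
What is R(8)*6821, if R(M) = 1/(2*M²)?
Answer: 6821/128 ≈ 53.289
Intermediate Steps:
R(M) = 1/(2*M²) (R(M) = 1*(1/(2*M²)) = 1/(2*M²))
R(8)*6821 = ((½)/8²)*6821 = ((½)*(1/64))*6821 = (1/128)*6821 = 6821/128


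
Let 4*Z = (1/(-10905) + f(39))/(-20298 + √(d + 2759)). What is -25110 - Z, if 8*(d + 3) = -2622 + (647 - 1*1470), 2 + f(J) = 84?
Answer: -300846624183764462/11981148398415 + 894209*√4134/23962296796830 ≈ -25110.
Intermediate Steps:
f(J) = 82 (f(J) = -2 + 84 = 82)
d = -3469/8 (d = -3 + (-2622 + (647 - 1*1470))/8 = -3 + (-2622 + (647 - 1470))/8 = -3 + (-2622 - 823)/8 = -3 + (⅛)*(-3445) = -3 - 3445/8 = -3469/8 ≈ -433.63)
Z = 894209/(43620*(-20298 + 3*√4134/4)) (Z = ((1/(-10905) + 82)/(-20298 + √(-3469/8 + 2759)))/4 = ((-1/10905 + 82)/(-20298 + √(18603/8)))/4 = (894209/(10905*(-20298 + 3*√4134/4)))/4 = 894209/(43620*(-20298 + 3*√4134/4)) ≈ -0.0010124)
-25110 - Z = -25110 - (-12100436188/11981148398415 - 894209*√4134/23962296796830) = -25110 + (12100436188/11981148398415 + 894209*√4134/23962296796830) = -300846624183764462/11981148398415 + 894209*√4134/23962296796830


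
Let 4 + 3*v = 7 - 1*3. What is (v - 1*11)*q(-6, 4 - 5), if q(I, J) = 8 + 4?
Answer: -132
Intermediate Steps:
v = 0 (v = -4/3 + (7 - 1*3)/3 = -4/3 + (7 - 3)/3 = -4/3 + (1/3)*4 = -4/3 + 4/3 = 0)
q(I, J) = 12
(v - 1*11)*q(-6, 4 - 5) = (0 - 1*11)*12 = (0 - 11)*12 = -11*12 = -132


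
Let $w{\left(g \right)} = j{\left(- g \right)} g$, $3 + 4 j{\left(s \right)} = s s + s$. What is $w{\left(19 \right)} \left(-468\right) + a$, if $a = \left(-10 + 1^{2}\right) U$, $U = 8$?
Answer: $-753669$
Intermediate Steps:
$j{\left(s \right)} = - \frac{3}{4} + \frac{s}{4} + \frac{s^{2}}{4}$ ($j{\left(s \right)} = - \frac{3}{4} + \frac{s s + s}{4} = - \frac{3}{4} + \frac{s^{2} + s}{4} = - \frac{3}{4} + \frac{s + s^{2}}{4} = - \frac{3}{4} + \left(\frac{s}{4} + \frac{s^{2}}{4}\right) = - \frac{3}{4} + \frac{s}{4} + \frac{s^{2}}{4}$)
$a = -72$ ($a = \left(-10 + 1^{2}\right) 8 = \left(-10 + 1\right) 8 = \left(-9\right) 8 = -72$)
$w{\left(g \right)} = g \left(- \frac{3}{4} - \frac{g}{4} + \frac{g^{2}}{4}\right)$ ($w{\left(g \right)} = \left(- \frac{3}{4} + \frac{\left(-1\right) g}{4} + \frac{\left(- g\right)^{2}}{4}\right) g = \left(- \frac{3}{4} - \frac{g}{4} + \frac{g^{2}}{4}\right) g = g \left(- \frac{3}{4} - \frac{g}{4} + \frac{g^{2}}{4}\right)$)
$w{\left(19 \right)} \left(-468\right) + a = \frac{1}{4} \cdot 19 \left(-3 + 19^{2} - 19\right) \left(-468\right) - 72 = \frac{1}{4} \cdot 19 \left(-3 + 361 - 19\right) \left(-468\right) - 72 = \frac{1}{4} \cdot 19 \cdot 339 \left(-468\right) - 72 = \frac{6441}{4} \left(-468\right) - 72 = -753597 - 72 = -753669$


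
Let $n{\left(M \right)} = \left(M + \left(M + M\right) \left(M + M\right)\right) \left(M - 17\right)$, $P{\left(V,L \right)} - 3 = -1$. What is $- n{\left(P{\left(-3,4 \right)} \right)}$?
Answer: $270$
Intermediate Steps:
$P{\left(V,L \right)} = 2$ ($P{\left(V,L \right)} = 3 - 1 = 2$)
$n{\left(M \right)} = \left(-17 + M\right) \left(M + 4 M^{2}\right)$ ($n{\left(M \right)} = \left(M + 2 M 2 M\right) \left(-17 + M\right) = \left(M + 4 M^{2}\right) \left(-17 + M\right) = \left(-17 + M\right) \left(M + 4 M^{2}\right)$)
$- n{\left(P{\left(-3,4 \right)} \right)} = - 2 \left(-17 - 134 + 4 \cdot 2^{2}\right) = - 2 \left(-17 - 134 + 4 \cdot 4\right) = - 2 \left(-17 - 134 + 16\right) = - 2 \left(-135\right) = \left(-1\right) \left(-270\right) = 270$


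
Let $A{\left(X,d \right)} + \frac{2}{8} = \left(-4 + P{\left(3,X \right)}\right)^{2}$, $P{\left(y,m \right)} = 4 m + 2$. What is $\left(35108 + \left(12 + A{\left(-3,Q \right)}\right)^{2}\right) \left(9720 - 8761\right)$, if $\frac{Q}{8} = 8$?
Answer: $\frac{1200945151}{16} \approx 7.5059 \cdot 10^{7}$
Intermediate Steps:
$P{\left(y,m \right)} = 2 + 4 m$
$Q = 64$ ($Q = 8 \cdot 8 = 64$)
$A{\left(X,d \right)} = - \frac{1}{4} + \left(-2 + 4 X\right)^{2}$ ($A{\left(X,d \right)} = - \frac{1}{4} + \left(-4 + \left(2 + 4 X\right)\right)^{2} = - \frac{1}{4} + \left(-2 + 4 X\right)^{2}$)
$\left(35108 + \left(12 + A{\left(-3,Q \right)}\right)^{2}\right) \left(9720 - 8761\right) = \left(35108 + \left(12 - \left(\frac{1}{4} - 4 \left(-1 + 2 \left(-3\right)\right)^{2}\right)\right)^{2}\right) \left(9720 - 8761\right) = \left(35108 + \left(12 - \left(\frac{1}{4} - 4 \left(-1 - 6\right)^{2}\right)\right)^{2}\right) 959 = \left(35108 + \left(12 - \left(\frac{1}{4} - 4 \left(-7\right)^{2}\right)\right)^{2}\right) 959 = \left(35108 + \left(12 + \left(- \frac{1}{4} + 4 \cdot 49\right)\right)^{2}\right) 959 = \left(35108 + \left(12 + \left(- \frac{1}{4} + 196\right)\right)^{2}\right) 959 = \left(35108 + \left(12 + \frac{783}{4}\right)^{2}\right) 959 = \left(35108 + \left(\frac{831}{4}\right)^{2}\right) 959 = \left(35108 + \frac{690561}{16}\right) 959 = \frac{1252289}{16} \cdot 959 = \frac{1200945151}{16}$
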